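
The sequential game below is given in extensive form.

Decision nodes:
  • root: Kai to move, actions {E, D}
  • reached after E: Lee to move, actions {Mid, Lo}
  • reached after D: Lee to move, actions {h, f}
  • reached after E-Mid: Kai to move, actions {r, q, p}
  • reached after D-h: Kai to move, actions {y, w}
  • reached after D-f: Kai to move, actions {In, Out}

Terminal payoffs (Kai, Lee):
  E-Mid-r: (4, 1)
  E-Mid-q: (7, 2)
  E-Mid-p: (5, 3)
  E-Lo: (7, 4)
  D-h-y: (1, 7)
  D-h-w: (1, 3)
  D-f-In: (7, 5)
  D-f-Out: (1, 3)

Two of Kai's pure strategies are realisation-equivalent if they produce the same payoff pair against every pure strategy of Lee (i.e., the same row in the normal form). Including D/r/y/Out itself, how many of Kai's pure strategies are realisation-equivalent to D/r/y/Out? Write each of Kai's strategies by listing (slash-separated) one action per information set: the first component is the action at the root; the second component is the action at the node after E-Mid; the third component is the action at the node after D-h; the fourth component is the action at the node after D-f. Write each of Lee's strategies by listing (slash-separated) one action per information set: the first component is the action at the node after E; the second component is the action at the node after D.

3

Row for D/r/y/Out (columns Mid/h, Mid/f, Lo/h, Lo/f): (1,7) (1,3) (1,7) (1,3).
Under D/r/y/Out, Kai's choice at the node after E-Mid can never be reached regardless of what Lee does, so varying those choices leaves every outcome unchanged.
Holding the reachable choices fixed and varying the unreachable one freely already gives 3 equivalent strategies.
No other strategy reproduces this row, so those 3 are the full class: D/r/y/Out, D/q/y/Out, D/p/y/Out.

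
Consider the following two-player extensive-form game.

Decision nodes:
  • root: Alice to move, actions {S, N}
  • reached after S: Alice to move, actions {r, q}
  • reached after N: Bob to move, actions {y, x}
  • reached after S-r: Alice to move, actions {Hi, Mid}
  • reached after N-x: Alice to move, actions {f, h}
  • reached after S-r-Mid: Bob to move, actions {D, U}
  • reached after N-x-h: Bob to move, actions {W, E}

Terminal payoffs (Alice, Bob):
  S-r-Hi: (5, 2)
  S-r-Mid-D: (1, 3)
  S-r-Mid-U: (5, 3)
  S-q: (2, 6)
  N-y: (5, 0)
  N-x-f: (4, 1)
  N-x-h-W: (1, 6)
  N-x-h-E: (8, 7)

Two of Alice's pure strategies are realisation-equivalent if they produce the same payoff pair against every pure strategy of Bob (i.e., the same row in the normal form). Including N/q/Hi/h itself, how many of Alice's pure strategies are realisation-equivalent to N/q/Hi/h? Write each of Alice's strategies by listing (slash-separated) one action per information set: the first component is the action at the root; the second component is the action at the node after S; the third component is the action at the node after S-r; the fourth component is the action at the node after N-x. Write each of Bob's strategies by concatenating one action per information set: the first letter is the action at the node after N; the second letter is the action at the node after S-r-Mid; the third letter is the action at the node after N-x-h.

4

Row for N/q/Hi/h (columns yDW, yDE, yUW, yUE, xDW, xDE, xUW, xUE): (5,0) (5,0) (5,0) (5,0) (1,6) (8,7) (1,6) (8,7).
Under N/q/Hi/h, Alice's choice at the node after S and at the node after S-r can never be reached regardless of what Bob does, so varying those choices leaves every outcome unchanged.
Holding the reachable choices fixed and varying the unreachable ones freely already gives 2 × 2 = 4 equivalent strategies.
No other strategy reproduces this row, so those 4 are the full class: N/r/Hi/h, N/r/Mid/h, N/q/Hi/h, N/q/Mid/h.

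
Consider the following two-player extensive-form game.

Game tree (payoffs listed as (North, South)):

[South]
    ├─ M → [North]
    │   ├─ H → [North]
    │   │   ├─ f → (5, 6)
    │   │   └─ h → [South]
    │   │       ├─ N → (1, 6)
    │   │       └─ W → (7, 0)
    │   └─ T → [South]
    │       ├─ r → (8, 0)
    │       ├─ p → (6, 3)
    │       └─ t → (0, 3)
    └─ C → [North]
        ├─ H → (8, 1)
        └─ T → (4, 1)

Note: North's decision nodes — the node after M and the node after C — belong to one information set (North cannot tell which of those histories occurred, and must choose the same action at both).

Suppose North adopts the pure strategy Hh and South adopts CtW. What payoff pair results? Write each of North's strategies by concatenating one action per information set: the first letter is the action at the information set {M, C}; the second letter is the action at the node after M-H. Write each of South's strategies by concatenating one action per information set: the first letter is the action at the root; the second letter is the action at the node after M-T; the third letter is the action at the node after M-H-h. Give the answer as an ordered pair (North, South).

(8, 1)

Trace the play path from the root:
  South plays C
  North plays H at [C]
→ terminal payoff (8, 1).
(North's choice at the node after M-H is never reached on this path, so it doesn't affect the outcome.)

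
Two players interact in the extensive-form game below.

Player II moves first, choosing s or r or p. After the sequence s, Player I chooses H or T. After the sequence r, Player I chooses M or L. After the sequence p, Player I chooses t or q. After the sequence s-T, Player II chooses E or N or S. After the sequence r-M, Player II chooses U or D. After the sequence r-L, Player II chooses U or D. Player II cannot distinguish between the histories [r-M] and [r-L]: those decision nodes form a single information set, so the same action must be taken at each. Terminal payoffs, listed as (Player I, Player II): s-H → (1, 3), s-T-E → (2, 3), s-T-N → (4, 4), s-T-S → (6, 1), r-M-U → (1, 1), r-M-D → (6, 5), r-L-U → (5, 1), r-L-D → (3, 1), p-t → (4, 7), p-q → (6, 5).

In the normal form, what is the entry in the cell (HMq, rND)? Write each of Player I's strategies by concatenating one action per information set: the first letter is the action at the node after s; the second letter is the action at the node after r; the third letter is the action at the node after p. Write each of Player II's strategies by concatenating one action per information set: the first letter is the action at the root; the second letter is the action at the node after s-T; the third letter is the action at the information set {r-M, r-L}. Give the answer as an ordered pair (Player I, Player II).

(6, 5)

Trace the play path from the root:
  Player II plays r
  Player I plays M at [r]
  Player II plays D at [r-M]
→ terminal payoff (6, 5).
(Player I's choice at the node after s is never reached on this path, so it doesn't affect the outcome.)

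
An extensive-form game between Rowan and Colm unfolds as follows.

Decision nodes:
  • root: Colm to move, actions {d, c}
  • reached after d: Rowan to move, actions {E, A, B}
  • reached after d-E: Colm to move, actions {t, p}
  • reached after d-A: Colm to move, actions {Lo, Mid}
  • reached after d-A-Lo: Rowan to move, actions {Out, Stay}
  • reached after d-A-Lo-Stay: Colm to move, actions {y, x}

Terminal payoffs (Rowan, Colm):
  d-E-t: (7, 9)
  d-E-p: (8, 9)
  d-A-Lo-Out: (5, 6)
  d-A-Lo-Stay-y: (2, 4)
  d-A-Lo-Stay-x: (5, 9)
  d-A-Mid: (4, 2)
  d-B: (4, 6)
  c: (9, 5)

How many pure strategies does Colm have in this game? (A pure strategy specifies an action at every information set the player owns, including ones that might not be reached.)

Colm owns the root with actions {d, c} — two choices.
Colm owns the node after d-E with actions {t, p} — two choices.
Colm owns the node after d-A with actions {Lo, Mid} — two choices.
Colm owns the node after d-A-Lo-Stay with actions {y, x} — two choices.
A pure strategy fixes one action at each information set independently, so the count is the product 2 × 2 × 2 × 2 = 16.
(For reference, Rowan has 6 pure strategies, giving a 16×6 normal-form matrix.)

16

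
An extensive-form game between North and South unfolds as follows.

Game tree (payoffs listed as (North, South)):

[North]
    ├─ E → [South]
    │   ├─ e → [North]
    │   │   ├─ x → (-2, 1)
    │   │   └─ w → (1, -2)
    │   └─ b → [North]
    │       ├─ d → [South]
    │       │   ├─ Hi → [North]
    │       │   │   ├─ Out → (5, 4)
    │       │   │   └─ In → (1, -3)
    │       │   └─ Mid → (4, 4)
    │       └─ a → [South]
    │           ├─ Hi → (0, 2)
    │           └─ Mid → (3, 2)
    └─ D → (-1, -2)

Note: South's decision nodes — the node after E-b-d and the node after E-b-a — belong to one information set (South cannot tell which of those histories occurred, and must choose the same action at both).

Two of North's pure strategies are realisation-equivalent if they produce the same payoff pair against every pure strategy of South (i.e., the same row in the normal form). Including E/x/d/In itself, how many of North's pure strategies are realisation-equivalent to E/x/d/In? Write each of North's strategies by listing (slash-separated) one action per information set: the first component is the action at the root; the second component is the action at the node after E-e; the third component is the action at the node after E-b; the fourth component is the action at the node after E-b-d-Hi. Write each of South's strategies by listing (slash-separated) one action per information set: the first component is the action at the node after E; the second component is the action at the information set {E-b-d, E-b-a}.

1

Row for E/x/d/In (columns e/Hi, e/Mid, b/Hi, b/Mid): (-2,1) (-2,1) (1,-3) (4,4).
Every one of North's information sets is on the play path for some reply by South when North follows E/x/d/In.
Changing the action at any of them therefore changes at least one column, so only E/x/d/In itself gives this row.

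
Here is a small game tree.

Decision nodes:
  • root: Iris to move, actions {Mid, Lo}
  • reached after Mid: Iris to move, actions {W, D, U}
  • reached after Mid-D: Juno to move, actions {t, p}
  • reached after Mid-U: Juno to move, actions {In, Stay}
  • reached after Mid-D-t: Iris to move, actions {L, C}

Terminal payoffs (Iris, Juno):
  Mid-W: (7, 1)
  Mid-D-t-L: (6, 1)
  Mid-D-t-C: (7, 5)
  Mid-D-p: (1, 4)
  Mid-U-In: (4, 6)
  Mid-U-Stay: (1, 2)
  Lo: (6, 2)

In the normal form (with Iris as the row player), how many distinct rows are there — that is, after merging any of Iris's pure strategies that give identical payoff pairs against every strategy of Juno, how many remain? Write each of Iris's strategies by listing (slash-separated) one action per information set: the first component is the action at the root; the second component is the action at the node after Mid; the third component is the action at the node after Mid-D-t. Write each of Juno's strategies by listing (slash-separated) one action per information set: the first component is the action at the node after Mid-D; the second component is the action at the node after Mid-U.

5

Iris has 12 pure strategies: Mid/W/L, Mid/W/C, Mid/D/L, Mid/D/C, Mid/U/L, Mid/U/C, Lo/W/L, Lo/W/C, Lo/D/L, Lo/D/C, Lo/U/L, Lo/U/C. Columns: t/In, t/Stay, p/In, p/Stay.
{Mid/W/L, Mid/W/C} → row (7,1) (7,1) (7,1) (7,1)
{Mid/D/L} → row (6,1) (6,1) (1,4) (1,4)
{Mid/D/C} → row (7,5) (7,5) (1,4) (1,4)
{Mid/U/L, Mid/U/C} → row (4,6) (1,2) (4,6) (1,2)
{Lo/W/L, Lo/W/C, Lo/D/L, Lo/D/C, Lo/U/L, Lo/U/C} → row (6,2) (6,2) (6,2) (6,2)
That's 5 distinct rows out of 12 strategies.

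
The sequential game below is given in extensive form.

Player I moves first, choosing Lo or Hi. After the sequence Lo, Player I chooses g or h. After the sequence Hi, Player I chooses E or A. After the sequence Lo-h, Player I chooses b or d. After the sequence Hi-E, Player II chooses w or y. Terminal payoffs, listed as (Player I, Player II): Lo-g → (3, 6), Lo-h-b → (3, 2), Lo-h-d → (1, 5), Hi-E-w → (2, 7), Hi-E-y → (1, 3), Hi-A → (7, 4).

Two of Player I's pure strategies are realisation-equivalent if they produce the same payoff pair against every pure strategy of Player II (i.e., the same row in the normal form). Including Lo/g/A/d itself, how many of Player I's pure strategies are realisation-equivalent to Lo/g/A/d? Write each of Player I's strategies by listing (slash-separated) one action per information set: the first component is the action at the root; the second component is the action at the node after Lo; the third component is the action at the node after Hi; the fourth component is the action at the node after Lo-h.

Row for Lo/g/A/d (columns w, y): (3,6) (3,6).
Under Lo/g/A/d, Player I's choice at the node after Hi and at the node after Lo-h can never be reached regardless of what Player II does, so varying those choices leaves every outcome unchanged.
Holding the reachable choices fixed and varying the unreachable ones freely already gives 2 × 2 = 4 equivalent strategies.
No other strategy reproduces this row, so those 4 are the full class: Lo/g/E/b, Lo/g/E/d, Lo/g/A/b, Lo/g/A/d.

4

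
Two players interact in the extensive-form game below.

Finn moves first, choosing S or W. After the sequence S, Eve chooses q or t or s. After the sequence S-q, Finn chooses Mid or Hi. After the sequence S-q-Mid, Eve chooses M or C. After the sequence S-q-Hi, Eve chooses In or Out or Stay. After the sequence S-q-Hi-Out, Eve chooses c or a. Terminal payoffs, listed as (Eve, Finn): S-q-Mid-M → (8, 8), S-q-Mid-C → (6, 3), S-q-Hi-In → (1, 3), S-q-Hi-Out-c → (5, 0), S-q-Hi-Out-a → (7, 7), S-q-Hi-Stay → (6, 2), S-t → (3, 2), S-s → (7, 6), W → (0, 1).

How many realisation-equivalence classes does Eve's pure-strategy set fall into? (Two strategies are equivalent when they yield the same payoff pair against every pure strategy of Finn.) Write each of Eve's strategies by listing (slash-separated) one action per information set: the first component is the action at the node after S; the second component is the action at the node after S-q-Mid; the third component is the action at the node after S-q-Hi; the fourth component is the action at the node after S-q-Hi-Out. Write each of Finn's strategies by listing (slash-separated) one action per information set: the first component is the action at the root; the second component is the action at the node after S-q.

10

Eve has 36 pure strategies: q/M/In/c, q/M/In/a, q/M/Out/c, q/M/Out/a, q/M/Stay/c, q/M/Stay/a, q/C/In/c, q/C/In/a, q/C/Out/c, q/C/Out/a, q/C/Stay/c, q/C/Stay/a, t/M/In/c, t/M/In/a, t/M/Out/c, t/M/Out/a, t/M/Stay/c, t/M/Stay/a, t/C/In/c, t/C/In/a, t/C/Out/c, t/C/Out/a, t/C/Stay/c, t/C/Stay/a, s/M/In/c, s/M/In/a, s/M/Out/c, s/M/Out/a, s/M/Stay/c, s/M/Stay/a, s/C/In/c, s/C/In/a, s/C/Out/c, s/C/Out/a, s/C/Stay/c, s/C/Stay/a. Columns: S/Mid, S/Hi, W/Mid, W/Hi.
{q/M/In/c, q/M/In/a} → row (8,8) (1,3) (0,1) (0,1)
{q/M/Out/c} → row (8,8) (5,0) (0,1) (0,1)
{q/M/Out/a} → row (8,8) (7,7) (0,1) (0,1)
{q/M/Stay/c, q/M/Stay/a} → row (8,8) (6,2) (0,1) (0,1)
{q/C/In/c, q/C/In/a} → row (6,3) (1,3) (0,1) (0,1)
{q/C/Out/c} → row (6,3) (5,0) (0,1) (0,1)
{q/C/Out/a} → row (6,3) (7,7) (0,1) (0,1)
{q/C/Stay/c, q/C/Stay/a} → row (6,3) (6,2) (0,1) (0,1)
{t/M/In/c, t/M/In/a, t/M/Out/c, t/M/Out/a, t/M/Stay/c, t/M/Stay/a, t/C/In/c, t/C/In/a, t/C/Out/c, t/C/Out/a, t/C/Stay/c, t/C/Stay/a} → row (3,2) (3,2) (0,1) (0,1)
{s/M/In/c, s/M/In/a, s/M/Out/c, s/M/Out/a, s/M/Stay/c, s/M/Stay/a, s/C/In/c, s/C/In/a, s/C/Out/c, s/C/Out/a, s/C/Stay/c, s/C/Stay/a} → row (7,6) (7,6) (0,1) (0,1)
That's 10 distinct rows out of 36 strategies.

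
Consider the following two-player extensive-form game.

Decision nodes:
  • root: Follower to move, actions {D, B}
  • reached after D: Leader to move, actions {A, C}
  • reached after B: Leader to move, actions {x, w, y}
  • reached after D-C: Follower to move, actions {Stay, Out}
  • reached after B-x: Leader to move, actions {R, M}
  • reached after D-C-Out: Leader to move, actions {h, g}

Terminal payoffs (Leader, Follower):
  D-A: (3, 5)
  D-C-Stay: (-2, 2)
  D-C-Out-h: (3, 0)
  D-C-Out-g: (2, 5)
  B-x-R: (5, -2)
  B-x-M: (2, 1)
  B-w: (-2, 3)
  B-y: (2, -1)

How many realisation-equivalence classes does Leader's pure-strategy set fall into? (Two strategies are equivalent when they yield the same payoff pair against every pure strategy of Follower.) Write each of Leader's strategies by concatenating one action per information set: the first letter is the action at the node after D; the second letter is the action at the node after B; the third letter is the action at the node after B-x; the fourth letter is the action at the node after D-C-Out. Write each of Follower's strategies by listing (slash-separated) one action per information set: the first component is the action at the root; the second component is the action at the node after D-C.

Leader has 24 pure strategies: AxRh, AxRg, AxMh, AxMg, AwRh, AwRg, AwMh, AwMg, AyRh, AyRg, AyMh, AyMg, CxRh, CxRg, CxMh, CxMg, CwRh, CwRg, CwMh, CwMg, CyRh, CyRg, CyMh, CyMg. Columns: D/Stay, D/Out, B/Stay, B/Out.
{AxRh, AxRg} → row (3,5) (3,5) (5,-2) (5,-2)
{AxMh, AxMg} → row (3,5) (3,5) (2,1) (2,1)
{AwRh, AwRg, AwMh, AwMg} → row (3,5) (3,5) (-2,3) (-2,3)
{AyRh, AyRg, AyMh, AyMg} → row (3,5) (3,5) (2,-1) (2,-1)
{CxRh} → row (-2,2) (3,0) (5,-2) (5,-2)
{CxRg} → row (-2,2) (2,5) (5,-2) (5,-2)
{CxMh} → row (-2,2) (3,0) (2,1) (2,1)
{CxMg} → row (-2,2) (2,5) (2,1) (2,1)
{CwRh, CwMh} → row (-2,2) (3,0) (-2,3) (-2,3)
{CwRg, CwMg} → row (-2,2) (2,5) (-2,3) (-2,3)
{CyRh, CyMh} → row (-2,2) (3,0) (2,-1) (2,-1)
{CyRg, CyMg} → row (-2,2) (2,5) (2,-1) (2,-1)
That's 12 distinct rows out of 24 strategies.

12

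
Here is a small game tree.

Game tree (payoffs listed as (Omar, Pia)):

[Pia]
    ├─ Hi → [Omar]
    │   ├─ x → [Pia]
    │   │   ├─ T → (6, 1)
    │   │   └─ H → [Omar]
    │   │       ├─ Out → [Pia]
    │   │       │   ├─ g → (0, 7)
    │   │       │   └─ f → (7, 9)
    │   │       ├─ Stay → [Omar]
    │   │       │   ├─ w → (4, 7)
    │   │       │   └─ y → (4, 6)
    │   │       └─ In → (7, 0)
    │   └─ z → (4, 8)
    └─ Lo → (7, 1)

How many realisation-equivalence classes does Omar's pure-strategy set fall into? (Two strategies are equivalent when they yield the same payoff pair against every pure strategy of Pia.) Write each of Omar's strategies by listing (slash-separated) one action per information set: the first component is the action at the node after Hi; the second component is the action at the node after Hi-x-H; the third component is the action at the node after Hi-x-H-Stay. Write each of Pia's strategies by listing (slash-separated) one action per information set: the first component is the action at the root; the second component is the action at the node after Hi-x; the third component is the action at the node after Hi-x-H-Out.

Omar has 12 pure strategies: x/Out/w, x/Out/y, x/Stay/w, x/Stay/y, x/In/w, x/In/y, z/Out/w, z/Out/y, z/Stay/w, z/Stay/y, z/In/w, z/In/y. Columns: Hi/T/g, Hi/T/f, Hi/H/g, Hi/H/f, Lo/T/g, Lo/T/f, Lo/H/g, Lo/H/f.
{x/Out/w, x/Out/y} → row (6,1) (6,1) (0,7) (7,9) (7,1) (7,1) (7,1) (7,1)
{x/Stay/w} → row (6,1) (6,1) (4,7) (4,7) (7,1) (7,1) (7,1) (7,1)
{x/Stay/y} → row (6,1) (6,1) (4,6) (4,6) (7,1) (7,1) (7,1) (7,1)
{x/In/w, x/In/y} → row (6,1) (6,1) (7,0) (7,0) (7,1) (7,1) (7,1) (7,1)
{z/Out/w, z/Out/y, z/Stay/w, z/Stay/y, z/In/w, z/In/y} → row (4,8) (4,8) (4,8) (4,8) (7,1) (7,1) (7,1) (7,1)
That's 5 distinct rows out of 12 strategies.

5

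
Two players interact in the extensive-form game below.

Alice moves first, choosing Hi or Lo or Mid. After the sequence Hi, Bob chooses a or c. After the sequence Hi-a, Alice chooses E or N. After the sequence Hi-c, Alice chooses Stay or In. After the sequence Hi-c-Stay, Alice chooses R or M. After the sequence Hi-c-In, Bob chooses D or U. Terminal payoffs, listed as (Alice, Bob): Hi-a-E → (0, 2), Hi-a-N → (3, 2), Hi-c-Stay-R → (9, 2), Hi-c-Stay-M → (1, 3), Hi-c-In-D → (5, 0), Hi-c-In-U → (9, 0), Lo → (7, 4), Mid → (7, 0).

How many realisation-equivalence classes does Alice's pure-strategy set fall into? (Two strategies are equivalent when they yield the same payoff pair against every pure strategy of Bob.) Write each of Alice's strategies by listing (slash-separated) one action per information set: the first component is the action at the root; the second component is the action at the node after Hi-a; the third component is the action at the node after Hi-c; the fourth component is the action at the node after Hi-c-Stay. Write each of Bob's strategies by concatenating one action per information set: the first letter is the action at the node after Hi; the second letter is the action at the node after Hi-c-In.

Alice has 24 pure strategies: Hi/E/Stay/R, Hi/E/Stay/M, Hi/E/In/R, Hi/E/In/M, Hi/N/Stay/R, Hi/N/Stay/M, Hi/N/In/R, Hi/N/In/M, Lo/E/Stay/R, Lo/E/Stay/M, Lo/E/In/R, Lo/E/In/M, Lo/N/Stay/R, Lo/N/Stay/M, Lo/N/In/R, Lo/N/In/M, Mid/E/Stay/R, Mid/E/Stay/M, Mid/E/In/R, Mid/E/In/M, Mid/N/Stay/R, Mid/N/Stay/M, Mid/N/In/R, Mid/N/In/M. Columns: aD, aU, cD, cU.
{Hi/E/Stay/R} → row (0,2) (0,2) (9,2) (9,2)
{Hi/E/Stay/M} → row (0,2) (0,2) (1,3) (1,3)
{Hi/E/In/R, Hi/E/In/M} → row (0,2) (0,2) (5,0) (9,0)
{Hi/N/Stay/R} → row (3,2) (3,2) (9,2) (9,2)
{Hi/N/Stay/M} → row (3,2) (3,2) (1,3) (1,3)
{Hi/N/In/R, Hi/N/In/M} → row (3,2) (3,2) (5,0) (9,0)
{Lo/E/Stay/R, Lo/E/Stay/M, Lo/E/In/R, Lo/E/In/M, Lo/N/Stay/R, Lo/N/Stay/M, Lo/N/In/R, Lo/N/In/M} → row (7,4) (7,4) (7,4) (7,4)
{Mid/E/Stay/R, Mid/E/Stay/M, Mid/E/In/R, Mid/E/In/M, Mid/N/Stay/R, Mid/N/Stay/M, Mid/N/In/R, Mid/N/In/M} → row (7,0) (7,0) (7,0) (7,0)
That's 8 distinct rows out of 24 strategies.

8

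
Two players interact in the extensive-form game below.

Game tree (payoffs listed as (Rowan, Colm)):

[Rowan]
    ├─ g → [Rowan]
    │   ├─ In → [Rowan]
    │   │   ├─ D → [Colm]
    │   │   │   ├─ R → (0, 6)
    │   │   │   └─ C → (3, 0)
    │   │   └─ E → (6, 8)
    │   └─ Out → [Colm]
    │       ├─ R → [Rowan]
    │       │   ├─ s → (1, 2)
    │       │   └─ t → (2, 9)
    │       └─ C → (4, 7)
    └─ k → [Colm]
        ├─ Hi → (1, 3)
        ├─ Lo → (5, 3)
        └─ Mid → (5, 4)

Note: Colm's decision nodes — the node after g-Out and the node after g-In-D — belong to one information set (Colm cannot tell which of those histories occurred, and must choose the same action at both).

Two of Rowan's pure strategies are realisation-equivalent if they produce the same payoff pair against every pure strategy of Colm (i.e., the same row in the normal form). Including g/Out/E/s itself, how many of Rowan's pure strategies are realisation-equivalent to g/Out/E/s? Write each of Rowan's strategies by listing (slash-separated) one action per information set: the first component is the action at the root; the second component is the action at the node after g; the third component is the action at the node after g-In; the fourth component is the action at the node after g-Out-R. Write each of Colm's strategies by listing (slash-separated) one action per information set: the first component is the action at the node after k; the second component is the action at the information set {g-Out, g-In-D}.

2

Row for g/Out/E/s (columns Hi/R, Hi/C, Lo/R, Lo/C, Mid/R, Mid/C): (1,2) (4,7) (1,2) (4,7) (1,2) (4,7).
Under g/Out/E/s, Rowan's choice at the node after g-In can never be reached regardless of what Colm does, so varying those choices leaves every outcome unchanged.
Holding the reachable choices fixed and varying the unreachable one freely already gives 2 equivalent strategies.
No other strategy reproduces this row, so those 2 are the full class: g/Out/D/s, g/Out/E/s.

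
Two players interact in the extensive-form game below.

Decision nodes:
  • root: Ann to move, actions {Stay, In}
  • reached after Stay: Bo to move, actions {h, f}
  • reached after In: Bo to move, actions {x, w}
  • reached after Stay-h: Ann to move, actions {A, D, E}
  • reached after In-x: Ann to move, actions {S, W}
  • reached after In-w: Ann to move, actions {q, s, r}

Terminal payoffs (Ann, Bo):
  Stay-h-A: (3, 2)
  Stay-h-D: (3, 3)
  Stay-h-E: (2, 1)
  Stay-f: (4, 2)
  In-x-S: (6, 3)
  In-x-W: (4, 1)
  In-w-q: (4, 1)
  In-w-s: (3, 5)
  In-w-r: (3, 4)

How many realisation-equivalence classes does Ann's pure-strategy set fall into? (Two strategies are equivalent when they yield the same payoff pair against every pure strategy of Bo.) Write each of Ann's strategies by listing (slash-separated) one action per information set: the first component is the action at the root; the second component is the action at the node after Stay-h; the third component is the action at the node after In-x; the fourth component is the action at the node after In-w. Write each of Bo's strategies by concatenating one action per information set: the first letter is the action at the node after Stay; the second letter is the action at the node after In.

Ann has 36 pure strategies: Stay/A/S/q, Stay/A/S/s, Stay/A/S/r, Stay/A/W/q, Stay/A/W/s, Stay/A/W/r, Stay/D/S/q, Stay/D/S/s, Stay/D/S/r, Stay/D/W/q, Stay/D/W/s, Stay/D/W/r, Stay/E/S/q, Stay/E/S/s, Stay/E/S/r, Stay/E/W/q, Stay/E/W/s, Stay/E/W/r, In/A/S/q, In/A/S/s, In/A/S/r, In/A/W/q, In/A/W/s, In/A/W/r, In/D/S/q, In/D/S/s, In/D/S/r, In/D/W/q, In/D/W/s, In/D/W/r, In/E/S/q, In/E/S/s, In/E/S/r, In/E/W/q, In/E/W/s, In/E/W/r. Columns: hx, hw, fx, fw.
{Stay/A/S/q, Stay/A/S/s, Stay/A/S/r, Stay/A/W/q, Stay/A/W/s, Stay/A/W/r} → row (3,2) (3,2) (4,2) (4,2)
{Stay/D/S/q, Stay/D/S/s, Stay/D/S/r, Stay/D/W/q, Stay/D/W/s, Stay/D/W/r} → row (3,3) (3,3) (4,2) (4,2)
{Stay/E/S/q, Stay/E/S/s, Stay/E/S/r, Stay/E/W/q, Stay/E/W/s, Stay/E/W/r} → row (2,1) (2,1) (4,2) (4,2)
{In/A/S/q, In/D/S/q, In/E/S/q} → row (6,3) (4,1) (6,3) (4,1)
{In/A/S/s, In/D/S/s, In/E/S/s} → row (6,3) (3,5) (6,3) (3,5)
{In/A/S/r, In/D/S/r, In/E/S/r} → row (6,3) (3,4) (6,3) (3,4)
{In/A/W/q, In/D/W/q, In/E/W/q} → row (4,1) (4,1) (4,1) (4,1)
{In/A/W/s, In/D/W/s, In/E/W/s} → row (4,1) (3,5) (4,1) (3,5)
{In/A/W/r, In/D/W/r, In/E/W/r} → row (4,1) (3,4) (4,1) (3,4)
That's 9 distinct rows out of 36 strategies.

9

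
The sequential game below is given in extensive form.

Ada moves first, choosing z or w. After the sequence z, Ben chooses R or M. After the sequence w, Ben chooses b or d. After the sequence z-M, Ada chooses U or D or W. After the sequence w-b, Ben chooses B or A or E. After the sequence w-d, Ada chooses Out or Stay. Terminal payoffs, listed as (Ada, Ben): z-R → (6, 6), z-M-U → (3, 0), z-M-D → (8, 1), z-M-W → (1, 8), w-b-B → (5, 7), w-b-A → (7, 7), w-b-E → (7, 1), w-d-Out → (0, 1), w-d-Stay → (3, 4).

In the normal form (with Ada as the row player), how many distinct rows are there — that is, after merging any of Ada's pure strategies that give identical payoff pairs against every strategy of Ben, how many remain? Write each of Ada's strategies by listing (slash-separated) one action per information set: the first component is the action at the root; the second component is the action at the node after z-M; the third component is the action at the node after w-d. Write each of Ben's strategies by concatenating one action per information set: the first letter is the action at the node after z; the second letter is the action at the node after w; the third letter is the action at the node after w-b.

Ada has 12 pure strategies: z/U/Out, z/U/Stay, z/D/Out, z/D/Stay, z/W/Out, z/W/Stay, w/U/Out, w/U/Stay, w/D/Out, w/D/Stay, w/W/Out, w/W/Stay. Columns: RbB, RbA, RbE, RdB, RdA, RdE, MbB, MbA, MbE, MdB, MdA, MdE.
{z/U/Out, z/U/Stay} → row (6,6) (6,6) (6,6) (6,6) (6,6) (6,6) (3,0) (3,0) (3,0) (3,0) (3,0) (3,0)
{z/D/Out, z/D/Stay} → row (6,6) (6,6) (6,6) (6,6) (6,6) (6,6) (8,1) (8,1) (8,1) (8,1) (8,1) (8,1)
{z/W/Out, z/W/Stay} → row (6,6) (6,6) (6,6) (6,6) (6,6) (6,6) (1,8) (1,8) (1,8) (1,8) (1,8) (1,8)
{w/U/Out, w/D/Out, w/W/Out} → row (5,7) (7,7) (7,1) (0,1) (0,1) (0,1) (5,7) (7,7) (7,1) (0,1) (0,1) (0,1)
{w/U/Stay, w/D/Stay, w/W/Stay} → row (5,7) (7,7) (7,1) (3,4) (3,4) (3,4) (5,7) (7,7) (7,1) (3,4) (3,4) (3,4)
That's 5 distinct rows out of 12 strategies.

5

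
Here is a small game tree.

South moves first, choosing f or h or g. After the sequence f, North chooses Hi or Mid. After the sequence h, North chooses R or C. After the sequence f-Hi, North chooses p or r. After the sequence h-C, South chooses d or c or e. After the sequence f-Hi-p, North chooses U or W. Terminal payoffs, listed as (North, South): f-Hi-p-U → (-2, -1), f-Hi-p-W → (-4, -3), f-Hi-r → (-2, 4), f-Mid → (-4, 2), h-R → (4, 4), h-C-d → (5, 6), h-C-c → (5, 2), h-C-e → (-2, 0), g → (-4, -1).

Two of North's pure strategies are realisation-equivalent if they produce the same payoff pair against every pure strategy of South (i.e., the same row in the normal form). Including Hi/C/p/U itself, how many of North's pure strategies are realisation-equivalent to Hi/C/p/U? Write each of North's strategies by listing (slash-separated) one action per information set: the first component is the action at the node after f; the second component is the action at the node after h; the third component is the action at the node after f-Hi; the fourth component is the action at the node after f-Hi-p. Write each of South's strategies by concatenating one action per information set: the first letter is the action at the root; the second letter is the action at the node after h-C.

1

Row for Hi/C/p/U (columns fd, fc, fe, hd, hc, he, gd, gc, ge): (-2,-1) (-2,-1) (-2,-1) (5,6) (5,2) (-2,0) (-4,-1) (-4,-1) (-4,-1).
Every one of North's information sets is on the play path for some reply by South when North follows Hi/C/p/U.
Changing the action at any of them therefore changes at least one column, so only Hi/C/p/U itself gives this row.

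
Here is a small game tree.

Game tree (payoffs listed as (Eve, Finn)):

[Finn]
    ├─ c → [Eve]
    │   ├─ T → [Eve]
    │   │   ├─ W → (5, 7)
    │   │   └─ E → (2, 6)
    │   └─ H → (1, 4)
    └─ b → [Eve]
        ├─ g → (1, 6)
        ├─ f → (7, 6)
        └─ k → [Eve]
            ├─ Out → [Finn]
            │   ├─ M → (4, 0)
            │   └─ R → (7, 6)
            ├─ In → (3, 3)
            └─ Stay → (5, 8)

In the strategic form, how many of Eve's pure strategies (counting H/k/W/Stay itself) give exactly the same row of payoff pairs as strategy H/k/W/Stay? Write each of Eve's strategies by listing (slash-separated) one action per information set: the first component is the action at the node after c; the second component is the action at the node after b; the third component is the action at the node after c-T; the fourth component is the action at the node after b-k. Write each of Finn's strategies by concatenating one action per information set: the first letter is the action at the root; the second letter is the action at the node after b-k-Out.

2

Row for H/k/W/Stay (columns cM, cR, bM, bR): (1,4) (1,4) (5,8) (5,8).
Under H/k/W/Stay, Eve's choice at the node after c-T can never be reached regardless of what Finn does, so varying those choices leaves every outcome unchanged.
Holding the reachable choices fixed and varying the unreachable one freely already gives 2 equivalent strategies.
No other strategy reproduces this row, so those 2 are the full class: H/k/W/Stay, H/k/E/Stay.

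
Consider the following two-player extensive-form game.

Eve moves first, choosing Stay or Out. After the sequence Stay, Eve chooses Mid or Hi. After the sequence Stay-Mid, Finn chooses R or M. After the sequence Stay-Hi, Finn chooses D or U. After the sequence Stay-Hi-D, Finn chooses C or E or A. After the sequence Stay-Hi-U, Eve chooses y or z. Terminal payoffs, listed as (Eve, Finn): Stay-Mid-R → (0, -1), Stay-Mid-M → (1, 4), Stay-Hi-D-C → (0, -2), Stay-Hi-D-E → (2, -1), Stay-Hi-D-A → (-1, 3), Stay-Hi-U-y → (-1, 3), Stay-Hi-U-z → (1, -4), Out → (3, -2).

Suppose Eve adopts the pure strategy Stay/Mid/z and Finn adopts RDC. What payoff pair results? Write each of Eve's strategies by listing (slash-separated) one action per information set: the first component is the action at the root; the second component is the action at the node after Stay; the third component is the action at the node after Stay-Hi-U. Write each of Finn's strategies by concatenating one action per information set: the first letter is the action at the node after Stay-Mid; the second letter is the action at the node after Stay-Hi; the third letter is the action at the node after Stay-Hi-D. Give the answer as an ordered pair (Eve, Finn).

(0, -1)

Trace the play path from the root:
  Eve plays Stay
  Eve plays Mid at [Stay]
  Finn plays R at [Stay-Mid]
→ terminal payoff (0, -1).
(Eve's choice at the node after Stay-Hi-U is never reached on this path, so it doesn't affect the outcome.)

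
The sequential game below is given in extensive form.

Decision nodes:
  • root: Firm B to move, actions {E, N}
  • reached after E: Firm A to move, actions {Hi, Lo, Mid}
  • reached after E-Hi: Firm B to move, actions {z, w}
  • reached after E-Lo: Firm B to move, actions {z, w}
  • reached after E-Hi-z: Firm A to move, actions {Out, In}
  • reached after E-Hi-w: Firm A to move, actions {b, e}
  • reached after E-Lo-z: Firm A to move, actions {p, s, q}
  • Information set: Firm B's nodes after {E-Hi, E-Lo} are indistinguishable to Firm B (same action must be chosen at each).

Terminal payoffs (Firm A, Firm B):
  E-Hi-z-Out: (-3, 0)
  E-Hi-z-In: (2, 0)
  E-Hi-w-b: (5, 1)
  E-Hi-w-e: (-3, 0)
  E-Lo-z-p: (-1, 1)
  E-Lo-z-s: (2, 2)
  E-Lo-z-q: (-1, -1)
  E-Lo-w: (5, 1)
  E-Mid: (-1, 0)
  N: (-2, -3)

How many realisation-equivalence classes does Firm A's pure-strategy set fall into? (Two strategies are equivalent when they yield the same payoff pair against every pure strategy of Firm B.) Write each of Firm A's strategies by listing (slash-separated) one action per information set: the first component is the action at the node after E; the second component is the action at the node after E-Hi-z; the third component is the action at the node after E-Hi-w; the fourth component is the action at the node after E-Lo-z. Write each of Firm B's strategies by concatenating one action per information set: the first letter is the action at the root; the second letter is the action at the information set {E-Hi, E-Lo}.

Firm A has 36 pure strategies: Hi/Out/b/p, Hi/Out/b/s, Hi/Out/b/q, Hi/Out/e/p, Hi/Out/e/s, Hi/Out/e/q, Hi/In/b/p, Hi/In/b/s, Hi/In/b/q, Hi/In/e/p, Hi/In/e/s, Hi/In/e/q, Lo/Out/b/p, Lo/Out/b/s, Lo/Out/b/q, Lo/Out/e/p, Lo/Out/e/s, Lo/Out/e/q, Lo/In/b/p, Lo/In/b/s, Lo/In/b/q, Lo/In/e/p, Lo/In/e/s, Lo/In/e/q, Mid/Out/b/p, Mid/Out/b/s, Mid/Out/b/q, Mid/Out/e/p, Mid/Out/e/s, Mid/Out/e/q, Mid/In/b/p, Mid/In/b/s, Mid/In/b/q, Mid/In/e/p, Mid/In/e/s, Mid/In/e/q. Columns: Ez, Ew, Nz, Nw.
{Hi/Out/b/p, Hi/Out/b/s, Hi/Out/b/q} → row (-3,0) (5,1) (-2,-3) (-2,-3)
{Hi/Out/e/p, Hi/Out/e/s, Hi/Out/e/q} → row (-3,0) (-3,0) (-2,-3) (-2,-3)
{Hi/In/b/p, Hi/In/b/s, Hi/In/b/q} → row (2,0) (5,1) (-2,-3) (-2,-3)
{Hi/In/e/p, Hi/In/e/s, Hi/In/e/q} → row (2,0) (-3,0) (-2,-3) (-2,-3)
{Lo/Out/b/p, Lo/Out/e/p, Lo/In/b/p, Lo/In/e/p} → row (-1,1) (5,1) (-2,-3) (-2,-3)
{Lo/Out/b/s, Lo/Out/e/s, Lo/In/b/s, Lo/In/e/s} → row (2,2) (5,1) (-2,-3) (-2,-3)
{Lo/Out/b/q, Lo/Out/e/q, Lo/In/b/q, Lo/In/e/q} → row (-1,-1) (5,1) (-2,-3) (-2,-3)
{Mid/Out/b/p, Mid/Out/b/s, Mid/Out/b/q, Mid/Out/e/p, Mid/Out/e/s, Mid/Out/e/q, Mid/In/b/p, Mid/In/b/s, Mid/In/b/q, Mid/In/e/p, Mid/In/e/s, Mid/In/e/q} → row (-1,0) (-1,0) (-2,-3) (-2,-3)
That's 8 distinct rows out of 36 strategies.

8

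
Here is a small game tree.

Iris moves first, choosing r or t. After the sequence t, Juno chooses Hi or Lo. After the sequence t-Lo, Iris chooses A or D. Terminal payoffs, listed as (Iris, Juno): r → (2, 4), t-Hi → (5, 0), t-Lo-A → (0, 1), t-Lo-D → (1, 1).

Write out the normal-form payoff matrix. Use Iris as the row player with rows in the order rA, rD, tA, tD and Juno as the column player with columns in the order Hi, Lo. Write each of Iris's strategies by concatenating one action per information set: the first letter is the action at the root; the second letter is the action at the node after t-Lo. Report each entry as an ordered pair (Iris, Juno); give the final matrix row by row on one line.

rA: (2,4) (2,4) | rD: (2,4) (2,4) | tA: (5,0) (0,1) | tD: (5,0) (1,1)

Row rA: Hi→(2,4), Lo→(2,4)
Row rD: Hi→(2,4), Lo→(2,4)
Row tA: Hi→(5,0), Lo→(0,1)
Row tD: Hi→(5,0), Lo→(1,1)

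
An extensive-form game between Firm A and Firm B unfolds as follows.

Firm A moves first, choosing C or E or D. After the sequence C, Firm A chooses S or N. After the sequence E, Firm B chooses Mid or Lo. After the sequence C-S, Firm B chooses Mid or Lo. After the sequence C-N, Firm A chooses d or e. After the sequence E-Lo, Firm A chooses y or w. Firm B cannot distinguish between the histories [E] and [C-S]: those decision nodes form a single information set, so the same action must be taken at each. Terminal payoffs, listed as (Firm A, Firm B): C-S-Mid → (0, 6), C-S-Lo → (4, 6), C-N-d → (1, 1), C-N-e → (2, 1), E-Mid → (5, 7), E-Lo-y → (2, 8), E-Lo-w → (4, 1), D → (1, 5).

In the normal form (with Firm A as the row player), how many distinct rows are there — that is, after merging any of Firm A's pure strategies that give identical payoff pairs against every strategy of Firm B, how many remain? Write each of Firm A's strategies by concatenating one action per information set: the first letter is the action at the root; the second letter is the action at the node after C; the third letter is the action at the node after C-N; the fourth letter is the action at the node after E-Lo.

Firm A has 24 pure strategies: CSdy, CSdw, CSey, CSew, CNdy, CNdw, CNey, CNew, ESdy, ESdw, ESey, ESew, ENdy, ENdw, ENey, ENew, DSdy, DSdw, DSey, DSew, DNdy, DNdw, DNey, DNew. Columns: Mid, Lo.
{CSdy, CSdw, CSey, CSew} → row (0,6) (4,6)
{CNdy, CNdw} → row (1,1) (1,1)
{CNey, CNew} → row (2,1) (2,1)
{ESdy, ESey, ENdy, ENey} → row (5,7) (2,8)
{ESdw, ESew, ENdw, ENew} → row (5,7) (4,1)
{DSdy, DSdw, DSey, DSew, DNdy, DNdw, DNey, DNew} → row (1,5) (1,5)
That's 6 distinct rows out of 24 strategies.

6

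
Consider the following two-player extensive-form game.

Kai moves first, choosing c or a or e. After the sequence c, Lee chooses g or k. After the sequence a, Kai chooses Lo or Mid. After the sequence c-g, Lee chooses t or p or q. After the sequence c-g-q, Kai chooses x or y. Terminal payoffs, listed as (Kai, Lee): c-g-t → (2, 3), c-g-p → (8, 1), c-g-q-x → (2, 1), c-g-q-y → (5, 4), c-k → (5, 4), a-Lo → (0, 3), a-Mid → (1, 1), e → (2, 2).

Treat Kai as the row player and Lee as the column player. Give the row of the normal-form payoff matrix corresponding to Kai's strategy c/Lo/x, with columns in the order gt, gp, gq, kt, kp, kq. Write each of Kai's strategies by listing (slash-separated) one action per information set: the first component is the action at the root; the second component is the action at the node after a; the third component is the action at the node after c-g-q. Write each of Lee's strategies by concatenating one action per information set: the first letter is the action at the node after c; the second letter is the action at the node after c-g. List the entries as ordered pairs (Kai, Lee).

vs gt: Kai plays c → Lee plays g at [c] → Lee plays t at [c-g] → (2, 3)
vs gp: Kai plays c → Lee plays g at [c] → Lee plays p at [c-g] → (8, 1)
vs gq: Kai plays c → Lee plays g at [c] → Lee plays q at [c-g] → Kai plays x at [c-g-q] → (2, 1)
vs kt: Kai plays c → Lee plays k at [c] → (5, 4)
vs kp: Kai plays c → Lee plays k at [c] → (5, 4)
vs kq: Kai plays c → Lee plays k at [c] → (5, 4)

(2,3) (8,1) (2,1) (5,4) (5,4) (5,4)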